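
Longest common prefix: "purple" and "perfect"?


Word 1: "purple"
Word 2: "perfect"
Comparing from start:
  Pos 0: 'p' == 'p'
  Pos 1: 'u' != 'e' (stop)
LCP = "p" (length 1)


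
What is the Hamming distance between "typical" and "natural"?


Comparing character by character (same length = 7):
  Pos 0: 't' vs 'n' !=
  Pos 1: 'y' vs 'a' !=
  Pos 2: 'p' vs 't' !=
  Pos 3: 'i' vs 'u' !=
  Pos 4: 'c' vs 'r' !=
  Pos 5: 'a' vs 'a' =
  Pos 6: 'l' vs 'l' =
Hamming distance = 5


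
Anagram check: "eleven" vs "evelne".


Word 1: "eleven" → sorted: eeelnv
Word 2: "evelne" → sorted: eeelnv
Same letters? eeelnv == eeelnv
Anagram = Yes


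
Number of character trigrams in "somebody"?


Word: "somebody" (length 8)
Number of 3-grams = length - 3 + 1 = 8 - 3 + 1
= 6


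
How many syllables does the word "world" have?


Word: "world"
Syllable breakdown: world
Counting: 1 part
= 1 syllable


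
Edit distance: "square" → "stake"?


Word 1: "square" (length 6)
Word 2: "stake" (length 5)
One optimal edit sequence (insert/delete/substitute each cost 1):
  1. keep 's'
  2. delete 'q'  (+1)
  3. substitute 'u' -> 't'  (+1)
  4. keep 'a'
  5. substitute 'r' -> 'k'  (+1)
  6. keep 'e'
Total edit operations: 3
Edit distance = 3


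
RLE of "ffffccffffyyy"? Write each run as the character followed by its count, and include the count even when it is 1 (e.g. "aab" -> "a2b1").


String: "ffffccffffyyy"
Scanning for consecutive runs:
  'f' x 4
  'c' x 2
  'f' x 4
  'y' x 3
RLE = "f4c2f4y3"


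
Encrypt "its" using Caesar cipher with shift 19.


Word: "its"
Shift: 19
Each letter → (letter + shift) mod 26:
  'i' (8) + 19 = 1 → 'b'
  't' (19) + 19 = 12 → 'm'
  's' (18) + 19 = 11 → 'l'
Result = "bml"


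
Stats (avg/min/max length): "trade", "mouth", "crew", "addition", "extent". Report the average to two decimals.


Lengths: "trade"=5, "mouth"=5, "crew"=4, "addition"=8, "extent"=6
Sum = 28, Count = 5
Average = 28/5 = 5.60
= avg=5.60, min=4, max=8


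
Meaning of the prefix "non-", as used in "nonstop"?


Prefix: non-
As in: nonstop -> non- + stop
Meaning = not


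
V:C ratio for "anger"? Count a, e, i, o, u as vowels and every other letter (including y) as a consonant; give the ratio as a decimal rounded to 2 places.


Word: "anger"
Vowels (a,e,i,o,u): 2
Consonants: 3
Ratio = 2/3
= 0.67


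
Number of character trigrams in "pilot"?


Word: "pilot" (length 5)
Number of 3-grams = length - 3 + 1 = 5 - 3 + 1
= 3


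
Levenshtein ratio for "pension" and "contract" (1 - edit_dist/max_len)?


Word 1: "pension" (length 7)
Word 2: "contract" (length 8)
One optimal edit sequence:
  1. substitute 'p' -> 'c'  (+1)
  2. substitute 'e' -> 'o'  (+1)
  3. keep 'n'
  4. insert 't'  (+1)
  5. substitute 's' -> 'r'  (+1)
  6. substitute 'i' -> 'a'  (+1)
  7. substitute 'o' -> 'c'  (+1)
  8. substitute 'n' -> 't'  (+1)
Edit distance = 7
Max length = max(7, 8) = 8
Similarity = 1 - 7/8
= 0.1250


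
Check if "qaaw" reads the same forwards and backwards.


Word: "qaaw"
Reversed: "waaq"
Forward == Backward? qaaw != waaq
Palindrome = No


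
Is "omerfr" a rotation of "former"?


Word: "former", Candidate: "omerfr"
Method: check if candidate is substring of word+word
"formerformer" contains "omerfr"? No
Is rotation = No


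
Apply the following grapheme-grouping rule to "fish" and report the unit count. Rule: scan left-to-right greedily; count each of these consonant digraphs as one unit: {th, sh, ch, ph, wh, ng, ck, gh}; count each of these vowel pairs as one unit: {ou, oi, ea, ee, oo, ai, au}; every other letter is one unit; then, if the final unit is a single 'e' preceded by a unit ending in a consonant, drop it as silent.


Word: "fish" (4 letters)
Left-to-right scan:
  (1) 'f' (letter)
  (2) 'i' (letter)
  (3) 'sh' (digraph)
Units from scan: 3
Sound units = 3 units


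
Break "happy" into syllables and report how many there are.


Word: "happy"
Syllable breakdown: hap-py
Counting: 2 parts
= 2 syllables


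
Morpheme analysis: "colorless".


Word: "colorless"
Morphemes: color / -less
Each morpheme carries meaning
= 2 morphemes


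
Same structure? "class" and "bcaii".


Pattern of "class": [0, 1, 2, 3, 3]
Pattern of "bcaii": [0, 1, 2, 3, 3]
Patterns match
Same pattern = Yes


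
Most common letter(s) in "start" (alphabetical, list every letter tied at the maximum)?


Word: "start"
Letter counts:
  'a': 1
  'r': 1
  's': 1
  't': 2
Maximum count = 2
Most frequent = 't' (2 times each)


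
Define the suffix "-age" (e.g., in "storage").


Suffix: -age
Example: storage (store + -age, with a spelling change)
Meaning = result / collection


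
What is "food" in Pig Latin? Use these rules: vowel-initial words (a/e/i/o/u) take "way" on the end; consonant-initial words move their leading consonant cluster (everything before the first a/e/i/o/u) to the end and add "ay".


Word: "food"
Starts with consonant(s) → move to end, add 'ay'
Consonant cluster: "f"
Pig Latin = "oodfay"


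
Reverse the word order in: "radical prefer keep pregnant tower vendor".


Original: "radical prefer keep pregnant tower vendor"
Words (1..n): radical | prefer | keep | pregnant | tower | vendor
Reversed (n..1): vendor | tower | pregnant | keep | prefer | radical
Result = "vendor tower pregnant keep prefer radical"


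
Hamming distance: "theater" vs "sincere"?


Comparing character by character (same length = 7):
  Pos 0: 't' vs 's' !=
  Pos 1: 'h' vs 'i' !=
  Pos 2: 'e' vs 'n' !=
  Pos 3: 'a' vs 'c' !=
  Pos 4: 't' vs 'e' !=
  Pos 5: 'e' vs 'r' !=
  Pos 6: 'r' vs 'e' !=
Hamming distance = 7


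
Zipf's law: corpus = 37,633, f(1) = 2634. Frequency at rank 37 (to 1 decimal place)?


Zipf's law: f(r) = f(1) / r
f(1) = 2634
f(37) = 2634 / 37
= 71.2 occurrences


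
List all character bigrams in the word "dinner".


Word: "dinner" (length 6)
Number of bigrams = 6 - 2 + 1 = 5
  Position 0: "di"
  Position 1: "in"
  Position 2: "nn"
  Position 3: "ne"
  Position 4: "er"
Bigrams = "di", "in", "nn", "ne", "er"


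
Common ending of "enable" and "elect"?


Word 1: "enable"
Word 2: "elect"
Comparing from end:
  Pos -1: 'e' != 't' (stop)
LCS = "" (length 0)


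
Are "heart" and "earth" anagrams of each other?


Word 1: "heart" → sorted: aehrt
Word 2: "earth" → sorted: aehrt
Same letters? aehrt == aehrt
Anagram = Yes


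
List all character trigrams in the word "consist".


Word: "consist" (length 7)
Number of trigrams = 7 - 3 + 1 = 5
  Position 0: "con"
  Position 1: "ons"
  Position 2: "nsi"
  Position 3: "sis"
  Position 4: "ist"
Trigrams = "con", "ons", "nsi", "sis", "ist"


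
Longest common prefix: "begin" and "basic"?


Word 1: "begin"
Word 2: "basic"
Comparing from start:
  Pos 0: 'b' == 'b'
  Pos 1: 'e' != 'a' (stop)
LCP = "b" (length 1)


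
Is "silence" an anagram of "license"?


Word 1: "license" → sorted: ceeilns
Word 2: "silence" → sorted: ceeilns
Same letters? ceeilns == ceeilns
Anagram = Yes


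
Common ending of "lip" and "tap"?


Word 1: "lip"
Word 2: "tap"
Comparing from end:
  Pos -1: 'p' == 'p'
  Pos -2: 'i' != 'a' (stop)
LCS = "p" (length 1)


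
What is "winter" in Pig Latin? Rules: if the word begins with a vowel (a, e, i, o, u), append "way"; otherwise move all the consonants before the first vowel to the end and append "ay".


Word: "winter"
Starts with consonant(s) → move to end, add 'ay'
Consonant cluster: "w"
Pig Latin = "interway"


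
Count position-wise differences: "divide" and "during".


Comparing character by character (same length = 6):
  Pos 0: 'd' vs 'd' =
  Pos 1: 'i' vs 'u' !=
  Pos 2: 'v' vs 'r' !=
  Pos 3: 'i' vs 'i' =
  Pos 4: 'd' vs 'n' !=
  Pos 5: 'e' vs 'g' !=
Hamming distance = 4


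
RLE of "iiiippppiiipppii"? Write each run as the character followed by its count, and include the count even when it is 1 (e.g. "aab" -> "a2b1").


String: "iiiippppiiipppii"
Scanning for consecutive runs:
  'i' x 4
  'p' x 4
  'i' x 3
  'p' x 3
  'i' x 2
RLE = "i4p4i3p3i2"


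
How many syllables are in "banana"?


Word: "banana"
Syllable breakdown: ba · na · na
Counting: 3 parts
= 3 syllables


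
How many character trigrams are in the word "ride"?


Word: "ride" (length 4)
Number of 3-grams = length - 3 + 1 = 4 - 3 + 1
= 2


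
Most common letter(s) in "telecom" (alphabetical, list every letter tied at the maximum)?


Word: "telecom"
Letter counts:
  'c': 1
  'e': 2
  'l': 1
  'm': 1
  'o': 1
  't': 1
Maximum count = 2
Most frequent = 'e' (2 times each)


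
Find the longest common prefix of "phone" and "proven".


Word 1: "phone"
Word 2: "proven"
Comparing from start:
  Pos 0: 'p' == 'p'
  Pos 1: 'h' != 'r' (stop)
LCP = "p" (length 1)


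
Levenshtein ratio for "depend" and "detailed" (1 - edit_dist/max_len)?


Word 1: "depend" (length 6)
Word 2: "detailed" (length 8)
One optimal edit sequence:
  1. keep 'd'
  2. keep 'e'
  3. insert 't'  (+1)
  4. insert 'a'  (+1)
  5. substitute 'p' -> 'i'  (+1)
  6. substitute 'e' -> 'l'  (+1)
  7. substitute 'n' -> 'e'  (+1)
  8. keep 'd'
Edit distance = 5
Max length = max(6, 8) = 8
Similarity = 1 - 5/8
= 0.3750


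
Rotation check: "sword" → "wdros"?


Word: "sword", Candidate: "wdros"
Method: check if candidate is substring of word+word
"swordsword" contains "wdros"? No
Is rotation = No


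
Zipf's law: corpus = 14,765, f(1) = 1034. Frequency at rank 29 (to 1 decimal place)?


Zipf's law: f(r) = f(1) / r
f(1) = 1034
f(29) = 1034 / 29
= 35.7 occurrences


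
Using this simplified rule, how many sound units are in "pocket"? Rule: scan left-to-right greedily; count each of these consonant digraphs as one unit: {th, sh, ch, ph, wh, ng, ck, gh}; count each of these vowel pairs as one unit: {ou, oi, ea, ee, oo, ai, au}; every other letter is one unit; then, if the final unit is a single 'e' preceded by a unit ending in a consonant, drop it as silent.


Word: "pocket" (6 letters)
Left-to-right scan:
  (1) 'p' (letter)
  (2) 'o' (letter)
  (3) 'ck' (digraph)
  (4) 'e' (letter)
  (5) 't' (letter)
Units from scan: 5
Sound units = 5 units


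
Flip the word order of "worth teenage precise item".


Original: "worth teenage precise item"
Words (1..n): worth | teenage | precise | item
Reversed (n..1): item | precise | teenage | worth
Result = "item precise teenage worth"


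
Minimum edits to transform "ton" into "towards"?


Word 1: "ton" (length 3)
Word 2: "towards" (length 7)
One optimal edit sequence (insert/delete/substitute each cost 1):
  1. keep 't'
  2. keep 'o'
  3. insert 'w'  (+1)
  4. insert 'a'  (+1)
  5. insert 'r'  (+1)
  6. insert 'd'  (+1)
  7. substitute 'n' -> 's'  (+1)
Total edit operations: 5
Edit distance = 5


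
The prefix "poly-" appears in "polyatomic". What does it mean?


Prefix: poly-
Example: polyatomic (poly- + atomic)
Meaning = many


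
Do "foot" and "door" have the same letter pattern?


Pattern of "foot": [0, 1, 1, 2]
Pattern of "door": [0, 1, 1, 2]
Patterns match
Same pattern = Yes


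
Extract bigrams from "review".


Word: "review" (length 6)
Number of bigrams = 6 - 2 + 1 = 5
  Position 0: "re"
  Position 1: "ev"
  Position 2: "vi"
  Position 3: "ie"
  Position 4: "ew"
Bigrams = "re", "ev", "vi", "ie", "ew"


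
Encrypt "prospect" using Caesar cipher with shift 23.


Word: "prospect"
Shift: 23
Each letter → (letter + shift) mod 26:
  'p' (15) + 23 = 12 → 'm'
  'r' (17) + 23 = 14 → 'o'
  'o' (14) + 23 = 11 → 'l'
  's' (18) + 23 = 15 → 'p'
  'p' (15) + 23 = 12 → 'm'
  'e' (4) + 23 = 1 → 'b'
  'c' (2) + 23 = 25 → 'z'
  't' (19) + 23 = 16 → 'q'
Result = "molpmbzq"


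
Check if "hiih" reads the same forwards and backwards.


Word: "hiih"
Reversed: "hiih"
Forward == Backward? hiih == hiih
Palindrome = Yes


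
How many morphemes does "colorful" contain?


Word: "colorful"
Morphemes: color + -ful
Each morpheme carries meaning
= 2 morphemes


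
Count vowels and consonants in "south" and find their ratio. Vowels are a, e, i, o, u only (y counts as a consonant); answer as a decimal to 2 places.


Word: "south"
Vowels (a,e,i,o,u): 2
Consonants: 3
Ratio = 2/3
= 0.67


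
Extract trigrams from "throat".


Word: "throat" (length 6)
Number of trigrams = 6 - 3 + 1 = 4
  Position 0: "thr"
  Position 1: "hro"
  Position 2: "roa"
  Position 3: "oat"
Trigrams = "thr", "hro", "roa", "oat"


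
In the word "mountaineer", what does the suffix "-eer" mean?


Suffix: -eer
Example: mountaineer (mountain + -eer)
Meaning = one who is concerned with


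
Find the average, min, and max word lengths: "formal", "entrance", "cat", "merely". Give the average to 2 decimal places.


Lengths: "formal"=6, "entrance"=8, "cat"=3, "merely"=6
Sum = 23, Count = 4
Average = 23/4 = 5.75
= avg=5.75, min=3, max=8


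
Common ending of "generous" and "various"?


Word 1: "generous"
Word 2: "various"
Comparing from end:
  Pos -1: 's' == 's'
  Pos -2: 'u' == 'u'
  Pos -3: 'o' == 'o'
  Pos -4: 'r' != 'i' (stop)
LCS = "ous" (length 3)


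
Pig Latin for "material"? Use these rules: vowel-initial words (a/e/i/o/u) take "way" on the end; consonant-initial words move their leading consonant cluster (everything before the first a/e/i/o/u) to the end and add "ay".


Word: "material"
Starts with consonant(s) → move to end, add 'ay'
Consonant cluster: "m"
Pig Latin = "aterialmay"


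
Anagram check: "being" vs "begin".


Word 1: "being" → sorted: begin
Word 2: "begin" → sorted: begin
Same letters? begin == begin
Anagram = Yes


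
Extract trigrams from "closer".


Word: "closer" (length 6)
Number of trigrams = 6 - 3 + 1 = 4
  Position 0: "clo"
  Position 1: "los"
  Position 2: "ose"
  Position 3: "ser"
Trigrams = "clo", "los", "ose", "ser"


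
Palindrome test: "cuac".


Word: "cuac"
Reversed: "cauc"
Forward == Backward? cuac != cauc
Palindrome = No


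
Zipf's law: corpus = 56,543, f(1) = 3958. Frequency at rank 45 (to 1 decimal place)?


Zipf's law: f(r) = f(1) / r
f(1) = 3958
f(45) = 3958 / 45
= 88.0 occurrences


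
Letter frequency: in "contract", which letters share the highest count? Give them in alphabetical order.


Word: "contract"
Letter counts:
  'a': 1
  'c': 2
  'n': 1
  'o': 1
  'r': 1
  't': 2
Maximum count = 2
Most frequent = 'c', 't' (2 times each)


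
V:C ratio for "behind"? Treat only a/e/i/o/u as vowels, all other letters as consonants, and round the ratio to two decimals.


Word: "behind"
Vowels (a,e,i,o,u): 2
Consonants: 4
Ratio = 2/4
= 0.50


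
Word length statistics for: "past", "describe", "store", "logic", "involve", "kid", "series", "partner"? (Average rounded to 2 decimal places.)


Lengths: "past"=4, "describe"=8, "store"=5, "logic"=5, "involve"=7, "kid"=3, "series"=6, "partner"=7
Sum = 45, Count = 8
Average = 45/8 = 5.63
= avg=5.63, min=3, max=8


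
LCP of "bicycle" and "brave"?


Word 1: "bicycle"
Word 2: "brave"
Comparing from start:
  Pos 0: 'b' == 'b'
  Pos 1: 'i' != 'r' (stop)
LCP = "b" (length 1)


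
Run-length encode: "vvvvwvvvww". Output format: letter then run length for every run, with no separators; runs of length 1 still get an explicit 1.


String: "vvvvwvvvww"
Scanning for consecutive runs:
  'v' x 4
  'w' x 1
  'v' x 3
  'w' x 2
RLE = "v4w1v3w2"


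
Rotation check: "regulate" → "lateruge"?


Word: "regulate", Candidate: "lateruge"
Method: check if candidate is substring of word+word
"regulateregulate" contains "lateruge"? No
Is rotation = No


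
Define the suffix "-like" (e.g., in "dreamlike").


Suffix: -like
Example: dreamlike = dream + -like
Meaning = resembling


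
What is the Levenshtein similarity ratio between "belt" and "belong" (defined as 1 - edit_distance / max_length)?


Word 1: "belt" (length 4)
Word 2: "belong" (length 6)
One optimal edit sequence:
  1. keep 'b'
  2. keep 'e'
  3. keep 'l'
  4. insert 'o'  (+1)
  5. insert 'n'  (+1)
  6. substitute 't' -> 'g'  (+1)
Edit distance = 3
Max length = max(4, 6) = 6
Similarity = 1 - 3/6
= 0.5000


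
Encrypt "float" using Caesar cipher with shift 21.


Word: "float"
Shift: 21
Each letter → (letter + shift) mod 26:
  'f' (5) + 21 = 0 → 'a'
  'l' (11) + 21 = 6 → 'g'
  'o' (14) + 21 = 9 → 'j'
  'a' (0) + 21 = 21 → 'v'
  't' (19) + 21 = 14 → 'o'
Result = "agjvo"


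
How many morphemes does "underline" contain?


Word: "underline"
Morphemes: under- / line
Each morpheme carries meaning
= 2 morphemes


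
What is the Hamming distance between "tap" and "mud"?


Comparing character by character (same length = 3):
  Pos 0: 't' vs 'm' !=
  Pos 1: 'a' vs 'u' !=
  Pos 2: 'p' vs 'd' !=
Hamming distance = 3


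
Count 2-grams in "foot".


Word: "foot" (length 4)
Number of 2-grams = length - 2 + 1 = 4 - 2 + 1
= 3


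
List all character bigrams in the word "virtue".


Word: "virtue" (length 6)
Number of bigrams = 6 - 2 + 1 = 5
  Position 0: "vi"
  Position 1: "ir"
  Position 2: "rt"
  Position 3: "tu"
  Position 4: "ue"
Bigrams = "vi", "ir", "rt", "tu", "ue"


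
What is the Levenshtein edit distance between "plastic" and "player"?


Word 1: "plastic" (length 7)
Word 2: "player" (length 6)
One optimal edit sequence (insert/delete/substitute each cost 1):
  1. keep 'p'
  2. keep 'l'
  3. keep 'a'
  4. delete 's'  (+1)
  5. substitute 't' -> 'y'  (+1)
  6. substitute 'i' -> 'e'  (+1)
  7. substitute 'c' -> 'r'  (+1)
Total edit operations: 4
Edit distance = 4


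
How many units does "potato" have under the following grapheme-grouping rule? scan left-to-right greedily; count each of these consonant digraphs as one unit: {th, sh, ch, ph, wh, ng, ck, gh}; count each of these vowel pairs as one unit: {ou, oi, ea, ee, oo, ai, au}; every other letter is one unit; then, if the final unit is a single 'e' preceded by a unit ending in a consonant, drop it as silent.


Word: "potato" (6 letters)
Left-to-right scan:
  [1] 'p' (letter)
  [2] 'o' (letter)
  [3] 't' (letter)
  [4] 'a' (letter)
  [5] 't' (letter)
  [6] 'o' (letter)
Units from scan: 6
Sound units = 6 units


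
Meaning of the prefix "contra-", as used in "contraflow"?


Prefix: contra-
Example: contraflow = contra- + flow
Meaning = against


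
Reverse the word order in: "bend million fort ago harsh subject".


Original: "bend million fort ago harsh subject"
Words (1..n): bend | million | fort | ago | harsh | subject
Reversed (n..1): subject | harsh | ago | fort | million | bend
Result = "subject harsh ago fort million bend"


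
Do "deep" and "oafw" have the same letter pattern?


Pattern of "deep": [0, 1, 1, 2]
Pattern of "oafw": [0, 1, 2, 3]
Patterns do not match
Same pattern = No


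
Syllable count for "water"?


Word: "water"
Syllable breakdown: wa | ter
Counting: 2 parts
= 2 syllables


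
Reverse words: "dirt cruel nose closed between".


Original: "dirt cruel nose closed between"
Words (1..n): dirt | cruel | nose | closed | between
Reversed (n..1): between | closed | nose | cruel | dirt
Result = "between closed nose cruel dirt"


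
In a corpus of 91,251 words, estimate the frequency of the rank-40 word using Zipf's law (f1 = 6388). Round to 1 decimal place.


Zipf's law: f(r) = f(1) / r
f(1) = 6388
f(40) = 6388 / 40
= 159.7 occurrences


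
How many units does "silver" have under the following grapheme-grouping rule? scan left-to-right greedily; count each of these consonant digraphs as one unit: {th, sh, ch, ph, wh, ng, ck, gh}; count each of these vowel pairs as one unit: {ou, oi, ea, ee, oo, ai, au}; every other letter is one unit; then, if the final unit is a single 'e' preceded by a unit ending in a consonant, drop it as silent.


Word: "silver" (6 letters)
Left-to-right scan:
  [1] 's' (letter)
  [2] 'i' (letter)
  [3] 'l' (letter)
  [4] 'v' (letter)
  [5] 'e' (letter)
  [6] 'r' (letter)
Units from scan: 6
Sound units = 6 units


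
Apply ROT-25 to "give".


Word: "give"
Shift: 25
Each letter → (letter + shift) mod 26:
  'g' (6) + 25 = 5 → 'f'
  'i' (8) + 25 = 7 → 'h'
  'v' (21) + 25 = 20 → 'u'
  'e' (4) + 25 = 3 → 'd'
Result = "fhud"


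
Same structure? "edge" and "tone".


Pattern of "edge": [0, 1, 2, 0]
Pattern of "tone": [0, 1, 2, 3]
Patterns do not match
Same pattern = No


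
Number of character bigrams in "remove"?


Word: "remove" (length 6)
Number of 2-grams = length - 2 + 1 = 6 - 2 + 1
= 5


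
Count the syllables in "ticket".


Word: "ticket"
Syllable breakdown: tick · et
Counting: 2 parts
= 2 syllables


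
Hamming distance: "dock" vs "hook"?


Comparing character by character (same length = 4):
  Pos 0: 'd' vs 'h' !=
  Pos 1: 'o' vs 'o' =
  Pos 2: 'c' vs 'o' !=
  Pos 3: 'k' vs 'k' =
Hamming distance = 2


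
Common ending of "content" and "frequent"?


Word 1: "content"
Word 2: "frequent"
Comparing from end:
  Pos -1: 't' == 't'
  Pos -2: 'n' == 'n'
  Pos -3: 'e' == 'e'
  Pos -4: 't' != 'u' (stop)
LCS = "ent" (length 3)


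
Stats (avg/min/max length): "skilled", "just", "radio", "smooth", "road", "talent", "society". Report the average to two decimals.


Lengths: "skilled"=7, "just"=4, "radio"=5, "smooth"=6, "road"=4, "talent"=6, "society"=7
Sum = 39, Count = 7
Average = 39/7 = 5.57
= avg=5.57, min=4, max=7


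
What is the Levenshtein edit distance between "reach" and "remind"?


Word 1: "reach" (length 5)
Word 2: "remind" (length 6)
One optimal edit sequence (insert/delete/substitute each cost 1):
  1. keep 'r'
  2. keep 'e'
  3. insert 'm'  (+1)
  4. substitute 'a' -> 'i'  (+1)
  5. substitute 'c' -> 'n'  (+1)
  6. substitute 'h' -> 'd'  (+1)
Total edit operations: 4
Edit distance = 4


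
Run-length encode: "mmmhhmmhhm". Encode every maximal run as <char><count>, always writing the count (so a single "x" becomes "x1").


String: "mmmhhmmhhm"
Scanning for consecutive runs:
  'm' x 3
  'h' x 2
  'm' x 2
  'h' x 2
  'm' x 1
RLE = "m3h2m2h2m1"


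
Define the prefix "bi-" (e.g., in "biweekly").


Prefix: bi-
Example: biweekly (bi- + weekly)
Meaning = two


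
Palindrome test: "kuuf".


Word: "kuuf"
Reversed: "fuuk"
Forward == Backward? kuuf != fuuk
Palindrome = No


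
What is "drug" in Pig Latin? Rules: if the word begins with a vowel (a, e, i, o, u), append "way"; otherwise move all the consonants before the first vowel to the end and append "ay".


Word: "drug"
Starts with consonant(s) → move to end, add 'ay'
Consonant cluster: "dr"
Pig Latin = "ugdray"


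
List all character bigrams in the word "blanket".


Word: "blanket" (length 7)
Number of bigrams = 7 - 2 + 1 = 6
  Position 0: "bl"
  Position 1: "la"
  Position 2: "an"
  Position 3: "nk"
  Position 4: "ke"
  Position 5: "et"
Bigrams = "bl", "la", "an", "nk", "ke", "et"


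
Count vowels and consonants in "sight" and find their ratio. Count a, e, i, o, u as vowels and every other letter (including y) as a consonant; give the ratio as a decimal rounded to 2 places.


Word: "sight"
Vowels (a,e,i,o,u): 1
Consonants: 4
Ratio = 1/4
= 0.25


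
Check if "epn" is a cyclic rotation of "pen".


Word: "pen", Candidate: "epn"
Method: check if candidate is substring of word+word
"penpen" contains "epn"? No
Is rotation = No


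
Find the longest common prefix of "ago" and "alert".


Word 1: "ago"
Word 2: "alert"
Comparing from start:
  Pos 0: 'a' == 'a'
  Pos 1: 'g' != 'l' (stop)
LCP = "a" (length 1)


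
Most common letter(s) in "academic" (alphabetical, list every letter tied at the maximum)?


Word: "academic"
Letter counts:
  'a': 2
  'c': 2
  'd': 1
  'e': 1
  'i': 1
  'm': 1
Maximum count = 2
Most frequent = 'a', 'c' (2 times each)


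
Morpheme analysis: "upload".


Word: "upload"
Morphemes: up- | load
Each morpheme carries meaning
= 2 morphemes


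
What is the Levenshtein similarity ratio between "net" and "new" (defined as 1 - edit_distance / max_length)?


Word 1: "net" (length 3)
Word 2: "new" (length 3)
One optimal edit sequence:
  1. keep 'n'
  2. keep 'e'
  3. substitute 't' -> 'w'  (+1)
Edit distance = 1
Max length = max(3, 3) = 3
Similarity = 1 - 1/3
= 0.6667


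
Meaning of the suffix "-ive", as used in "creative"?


Suffix: -ive
As in: creative -> create + -ive, with a spelling change
Meaning = tending to


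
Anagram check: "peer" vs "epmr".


Word 1: "peer" → sorted: eepr
Word 2: "epmr" → sorted: empr
Same letters? eepr != empr
Anagram = No


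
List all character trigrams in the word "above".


Word: "above" (length 5)
Number of trigrams = 5 - 3 + 1 = 3
  Position 0: "abo"
  Position 1: "bov"
  Position 2: "ove"
Trigrams = "abo", "bov", "ove"


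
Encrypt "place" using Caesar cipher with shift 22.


Word: "place"
Shift: 22
Each letter → (letter + shift) mod 26:
  'p' (15) + 22 = 11 → 'l'
  'l' (11) + 22 = 7 → 'h'
  'a' (0) + 22 = 22 → 'w'
  'c' (2) + 22 = 24 → 'y'
  'e' (4) + 22 = 0 → 'a'
Result = "lhwya"


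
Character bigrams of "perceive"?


Word: "perceive" (length 8)
Number of bigrams = 8 - 2 + 1 = 7
  Position 0: "pe"
  Position 1: "er"
  Position 2: "rc"
  Position 3: "ce"
  Position 4: "ei"
  Position 5: "iv"
  Position 6: "ve"
Bigrams = "pe", "er", "rc", "ce", "ei", "iv", "ve"


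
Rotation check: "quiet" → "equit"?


Word: "quiet", Candidate: "equit"
Method: check if candidate is substring of word+word
"quietquiet" contains "equit"? No
Is rotation = No


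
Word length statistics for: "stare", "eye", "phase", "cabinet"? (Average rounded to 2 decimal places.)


Lengths: "stare"=5, "eye"=3, "phase"=5, "cabinet"=7
Sum = 20, Count = 4
Average = 20/4 = 5.00
= avg=5.00, min=3, max=7


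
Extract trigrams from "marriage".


Word: "marriage" (length 8)
Number of trigrams = 8 - 3 + 1 = 6
  Position 0: "mar"
  Position 1: "arr"
  Position 2: "rri"
  Position 3: "ria"
  Position 4: "iag"
  Position 5: "age"
Trigrams = "mar", "arr", "rri", "ria", "iag", "age"


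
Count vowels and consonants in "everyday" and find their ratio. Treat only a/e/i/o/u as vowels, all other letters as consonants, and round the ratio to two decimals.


Word: "everyday"
Vowels (a,e,i,o,u): 3
Consonants: 5
Ratio = 3/5
= 0.60


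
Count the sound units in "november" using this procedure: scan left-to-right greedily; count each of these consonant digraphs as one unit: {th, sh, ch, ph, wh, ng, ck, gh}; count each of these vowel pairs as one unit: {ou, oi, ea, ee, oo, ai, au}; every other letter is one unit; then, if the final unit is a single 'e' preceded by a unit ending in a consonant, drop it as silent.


Word: "november" (8 letters)
Left-to-right scan:
  (1) 'n' (letter)
  (2) 'o' (letter)
  (3) 'v' (letter)
  (4) 'e' (letter)
  (5) 'm' (letter)
  (6) 'b' (letter)
  (7) 'e' (letter)
  (8) 'r' (letter)
Units from scan: 8
Sound units = 8 units


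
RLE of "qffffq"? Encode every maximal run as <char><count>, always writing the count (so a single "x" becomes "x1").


String: "qffffq"
Scanning for consecutive runs:
  'q' x 1
  'f' x 4
  'q' x 1
RLE = "q1f4q1"


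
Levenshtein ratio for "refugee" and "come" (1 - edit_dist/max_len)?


Word 1: "refugee" (length 7)
Word 2: "come" (length 4)
One optimal edit sequence:
  1. delete 'r'  (+1)
  2. delete 'e'  (+1)
  3. delete 'f'  (+1)
  4. substitute 'u' -> 'c'  (+1)
  5. substitute 'g' -> 'o'  (+1)
  6. substitute 'e' -> 'm'  (+1)
  7. keep 'e'
Edit distance = 6
Max length = max(7, 4) = 7
Similarity = 1 - 6/7
= 0.1429


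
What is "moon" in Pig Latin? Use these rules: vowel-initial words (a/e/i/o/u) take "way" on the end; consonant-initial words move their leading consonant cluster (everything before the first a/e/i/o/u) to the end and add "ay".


Word: "moon"
Starts with consonant(s) → move to end, add 'ay'
Consonant cluster: "m"
Pig Latin = "oonmay"


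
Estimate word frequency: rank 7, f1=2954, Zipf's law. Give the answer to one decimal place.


Zipf's law: f(r) = f(1) / r
f(1) = 2954
f(7) = 2954 / 7
= 422.0 occurrences


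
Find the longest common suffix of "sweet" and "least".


Word 1: "sweet"
Word 2: "least"
Comparing from end:
  Pos -1: 't' == 't'
  Pos -2: 'e' != 's' (stop)
LCS = "t" (length 1)


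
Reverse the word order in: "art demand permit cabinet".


Original: "art demand permit cabinet"
Words (1..n): art | demand | permit | cabinet
Reversed (n..1): cabinet | permit | demand | art
Result = "cabinet permit demand art"


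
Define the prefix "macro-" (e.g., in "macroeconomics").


Prefix: macro-
Example: macroeconomics = macro- + economics
Meaning = large


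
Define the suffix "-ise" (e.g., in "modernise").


Suffix: -ise
Example: modernise = modern + -ise
Meaning = to make


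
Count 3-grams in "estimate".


Word: "estimate" (length 8)
Number of 3-grams = length - 3 + 1 = 8 - 3 + 1
= 6


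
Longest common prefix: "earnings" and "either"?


Word 1: "earnings"
Word 2: "either"
Comparing from start:
  Pos 0: 'e' == 'e'
  Pos 1: 'a' != 'i' (stop)
LCP = "e" (length 1)


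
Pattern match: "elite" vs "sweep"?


Pattern of "elite": [0, 1, 2, 3, 0]
Pattern of "sweep": [0, 1, 2, 2, 3]
Patterns do not match
Same pattern = No


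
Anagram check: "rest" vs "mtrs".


Word 1: "rest" → sorted: erst
Word 2: "mtrs" → sorted: mrst
Same letters? erst != mrst
Anagram = No


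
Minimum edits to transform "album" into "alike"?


Word 1: "album" (length 5)
Word 2: "alike" (length 5)
One optimal edit sequence (insert/delete/substitute each cost 1):
  1. keep 'a'
  2. keep 'l'
  3. substitute 'b' -> 'i'  (+1)
  4. substitute 'u' -> 'k'  (+1)
  5. substitute 'm' -> 'e'  (+1)
Total edit operations: 3
Edit distance = 3


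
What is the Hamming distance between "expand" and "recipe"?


Comparing character by character (same length = 6):
  Pos 0: 'e' vs 'r' !=
  Pos 1: 'x' vs 'e' !=
  Pos 2: 'p' vs 'c' !=
  Pos 3: 'a' vs 'i' !=
  Pos 4: 'n' vs 'p' !=
  Pos 5: 'd' vs 'e' !=
Hamming distance = 6


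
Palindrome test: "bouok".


Word: "bouok"
Reversed: "kouob"
Forward == Backward? bouok != kouob
Palindrome = No


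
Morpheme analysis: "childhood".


Word: "childhood"
Morphemes: child / -hood
Each morpheme carries meaning
= 2 morphemes


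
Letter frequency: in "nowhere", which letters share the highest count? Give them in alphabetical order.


Word: "nowhere"
Letter counts:
  'e': 2
  'h': 1
  'n': 1
  'o': 1
  'r': 1
  'w': 1
Maximum count = 2
Most frequent = 'e' (2 times each)


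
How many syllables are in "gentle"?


Word: "gentle"
Syllable breakdown: gen / tle
Counting: 2 parts
= 2 syllables


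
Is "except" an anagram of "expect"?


Word 1: "expect" → sorted: ceeptx
Word 2: "except" → sorted: ceeptx
Same letters? ceeptx == ceeptx
Anagram = Yes


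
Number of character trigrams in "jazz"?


Word: "jazz" (length 4)
Number of 3-grams = length - 3 + 1 = 4 - 3 + 1
= 2


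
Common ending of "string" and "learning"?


Word 1: "string"
Word 2: "learning"
Comparing from end:
  Pos -1: 'g' == 'g'
  Pos -2: 'n' == 'n'
  Pos -3: 'i' == 'i'
  Pos -4: 'r' != 'n' (stop)
LCS = "ing" (length 3)


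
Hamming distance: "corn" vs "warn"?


Comparing character by character (same length = 4):
  Pos 0: 'c' vs 'w' !=
  Pos 1: 'o' vs 'a' !=
  Pos 2: 'r' vs 'r' =
  Pos 3: 'n' vs 'n' =
Hamming distance = 2


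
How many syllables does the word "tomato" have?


Word: "tomato"
Syllable breakdown: to · ma · to
Counting: 3 parts
= 3 syllables


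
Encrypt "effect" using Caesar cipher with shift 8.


Word: "effect"
Shift: 8
Each letter → (letter + shift) mod 26:
  'e' (4) + 8 = 12 → 'm'
  'f' (5) + 8 = 13 → 'n'
  'f' (5) + 8 = 13 → 'n'
  'e' (4) + 8 = 12 → 'm'
  'c' (2) + 8 = 10 → 'k'
  't' (19) + 8 = 1 → 'b'
Result = "mnnmkb"


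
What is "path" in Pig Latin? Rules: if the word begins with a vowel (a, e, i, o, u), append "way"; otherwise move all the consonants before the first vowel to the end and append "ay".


Word: "path"
Starts with consonant(s) → move to end, add 'ay'
Consonant cluster: "p"
Pig Latin = "athpay"


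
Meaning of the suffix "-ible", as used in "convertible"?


Suffix: -ible
Example: convertible = convert + -ible
Meaning = capable of


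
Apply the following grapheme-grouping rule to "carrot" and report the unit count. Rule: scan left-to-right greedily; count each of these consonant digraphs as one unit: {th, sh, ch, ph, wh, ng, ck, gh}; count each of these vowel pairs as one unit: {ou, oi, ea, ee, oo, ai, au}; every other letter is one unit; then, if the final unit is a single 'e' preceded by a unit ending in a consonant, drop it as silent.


Word: "carrot" (6 letters)
Left-to-right scan:
  [1] 'c' (letter)
  [2] 'a' (letter)
  [3] 'r' (letter)
  [4] 'r' (letter)
  [5] 'o' (letter)
  [6] 't' (letter)
Units from scan: 6
Sound units = 6 units


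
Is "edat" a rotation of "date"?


Word: "date", Candidate: "edat"
Method: check if candidate is substring of word+word
"datedate" contains "edat"? Yes
Is rotation = Yes


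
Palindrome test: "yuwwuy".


Word: "yuwwuy"
Reversed: "yuwwuy"
Forward == Backward? yuwwuy == yuwwuy
Palindrome = Yes


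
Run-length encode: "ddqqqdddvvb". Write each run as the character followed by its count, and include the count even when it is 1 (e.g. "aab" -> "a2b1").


String: "ddqqqdddvvb"
Scanning for consecutive runs:
  'd' x 2
  'q' x 3
  'd' x 3
  'v' x 2
  'b' x 1
RLE = "d2q3d3v2b1"


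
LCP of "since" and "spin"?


Word 1: "since"
Word 2: "spin"
Comparing from start:
  Pos 0: 's' == 's'
  Pos 1: 'i' != 'p' (stop)
LCP = "s" (length 1)


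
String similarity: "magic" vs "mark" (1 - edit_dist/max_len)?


Word 1: "magic" (length 5)
Word 2: "mark" (length 4)
One optimal edit sequence:
  1. keep 'm'
  2. keep 'a'
  3. delete 'g'  (+1)
  4. substitute 'i' -> 'r'  (+1)
  5. substitute 'c' -> 'k'  (+1)
Edit distance = 3
Max length = max(5, 4) = 5
Similarity = 1 - 3/5
= 0.4000


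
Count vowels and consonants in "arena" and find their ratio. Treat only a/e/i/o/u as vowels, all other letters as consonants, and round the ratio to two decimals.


Word: "arena"
Vowels (a,e,i,o,u): 3
Consonants: 2
Ratio = 3/2
= 1.50


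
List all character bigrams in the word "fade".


Word: "fade" (length 4)
Number of bigrams = 4 - 2 + 1 = 3
  Position 0: "fa"
  Position 1: "ad"
  Position 2: "de"
Bigrams = "fa", "ad", "de"


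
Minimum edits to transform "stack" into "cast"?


Word 1: "stack" (length 5)
Word 2: "cast" (length 4)
One optimal edit sequence (insert/delete/substitute each cost 1):
  1. delete 's'  (+1)
  2. substitute 't' -> 'c'  (+1)
  3. keep 'a'
  4. substitute 'c' -> 's'  (+1)
  5. substitute 'k' -> 't'  (+1)
Total edit operations: 4
Edit distance = 4


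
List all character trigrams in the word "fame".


Word: "fame" (length 4)
Number of trigrams = 4 - 3 + 1 = 2
  Position 0: "fam"
  Position 1: "ame"
Trigrams = "fam", "ame"


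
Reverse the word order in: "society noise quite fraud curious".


Original: "society noise quite fraud curious"
Words (1..n): society | noise | quite | fraud | curious
Reversed (n..1): curious | fraud | quite | noise | society
Result = "curious fraud quite noise society"


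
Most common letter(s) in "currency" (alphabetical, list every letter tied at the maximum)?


Word: "currency"
Letter counts:
  'c': 2
  'e': 1
  'n': 1
  'r': 2
  'u': 1
  'y': 1
Maximum count = 2
Most frequent = 'c', 'r' (2 times each)


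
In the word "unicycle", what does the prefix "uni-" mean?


Prefix: uni-
Example: unicycle (uni- + cycle)
Meaning = one


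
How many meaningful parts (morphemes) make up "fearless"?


Word: "fearless"
Morphemes: fear / -less
Each morpheme carries meaning
= 2 morphemes


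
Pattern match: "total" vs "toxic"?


Pattern of "total": [0, 1, 0, 2, 3]
Pattern of "toxic": [0, 1, 2, 3, 4]
Patterns do not match
Same pattern = No


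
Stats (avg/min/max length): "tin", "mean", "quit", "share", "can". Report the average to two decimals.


Lengths: "tin"=3, "mean"=4, "quit"=4, "share"=5, "can"=3
Sum = 19, Count = 5
Average = 19/5 = 3.80
= avg=3.80, min=3, max=5


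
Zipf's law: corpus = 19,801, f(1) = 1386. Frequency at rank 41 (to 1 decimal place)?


Zipf's law: f(r) = f(1) / r
f(1) = 1386
f(41) = 1386 / 41
= 33.8 occurrences


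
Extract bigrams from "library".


Word: "library" (length 7)
Number of bigrams = 7 - 2 + 1 = 6
  Position 0: "li"
  Position 1: "ib"
  Position 2: "br"
  Position 3: "ra"
  Position 4: "ar"
  Position 5: "ry"
Bigrams = "li", "ib", "br", "ra", "ar", "ry"


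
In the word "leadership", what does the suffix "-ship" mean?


Suffix: -ship
Example: leadership (leader + -ship)
Meaning = state / position


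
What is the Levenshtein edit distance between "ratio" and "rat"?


Word 1: "ratio" (length 5)
Word 2: "rat" (length 3)
One optimal edit sequence (insert/delete/substitute each cost 1):
  1. keep 'r'
  2. keep 'a'
  3. keep 't'
  4. delete 'i'  (+1)
  5. delete 'o'  (+1)
Total edit operations: 2
Edit distance = 2


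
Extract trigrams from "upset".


Word: "upset" (length 5)
Number of trigrams = 5 - 3 + 1 = 3
  Position 0: "ups"
  Position 1: "pse"
  Position 2: "set"
Trigrams = "ups", "pse", "set"


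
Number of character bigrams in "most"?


Word: "most" (length 4)
Number of 2-grams = length - 2 + 1 = 4 - 2 + 1
= 3


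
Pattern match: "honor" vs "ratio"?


Pattern of "honor": [0, 1, 2, 1, 3]
Pattern of "ratio": [0, 1, 2, 3, 4]
Patterns do not match
Same pattern = No


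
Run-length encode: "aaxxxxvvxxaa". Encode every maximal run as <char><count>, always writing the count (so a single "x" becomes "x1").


String: "aaxxxxvvxxaa"
Scanning for consecutive runs:
  'a' x 2
  'x' x 4
  'v' x 2
  'x' x 2
  'a' x 2
RLE = "a2x4v2x2a2"


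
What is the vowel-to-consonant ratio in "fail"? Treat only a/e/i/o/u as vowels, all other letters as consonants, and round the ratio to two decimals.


Word: "fail"
Vowels (a,e,i,o,u): 2
Consonants: 2
Ratio = 2/2
= 1.00


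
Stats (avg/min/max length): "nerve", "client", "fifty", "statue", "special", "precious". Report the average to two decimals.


Lengths: "nerve"=5, "client"=6, "fifty"=5, "statue"=6, "special"=7, "precious"=8
Sum = 37, Count = 6
Average = 37/6 = 6.17
= avg=6.17, min=5, max=8


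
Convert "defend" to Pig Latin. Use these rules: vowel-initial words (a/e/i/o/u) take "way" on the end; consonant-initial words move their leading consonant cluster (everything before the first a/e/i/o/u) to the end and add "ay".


Word: "defend"
Starts with consonant(s) → move to end, add 'ay'
Consonant cluster: "d"
Pig Latin = "efendday"


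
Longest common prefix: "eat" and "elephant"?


Word 1: "eat"
Word 2: "elephant"
Comparing from start:
  Pos 0: 'e' == 'e'
  Pos 1: 'a' != 'l' (stop)
LCP = "e" (length 1)


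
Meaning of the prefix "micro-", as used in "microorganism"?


Prefix: micro-
Example: microorganism (micro- + organism)
Meaning = small


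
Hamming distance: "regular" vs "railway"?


Comparing character by character (same length = 7):
  Pos 0: 'r' vs 'r' =
  Pos 1: 'e' vs 'a' !=
  Pos 2: 'g' vs 'i' !=
  Pos 3: 'u' vs 'l' !=
  Pos 4: 'l' vs 'w' !=
  Pos 5: 'a' vs 'a' =
  Pos 6: 'r' vs 'y' !=
Hamming distance = 5


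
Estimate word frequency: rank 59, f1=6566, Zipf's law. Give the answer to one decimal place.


Zipf's law: f(r) = f(1) / r
f(1) = 6566
f(59) = 6566 / 59
= 111.3 occurrences


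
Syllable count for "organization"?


Word: "organization"
Syllable breakdown: or / gan / i / za / tion
Counting: 5 parts
= 5 syllables


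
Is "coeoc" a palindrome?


Word: "coeoc"
Reversed: "coeoc"
Forward == Backward? coeoc == coeoc
Palindrome = Yes
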